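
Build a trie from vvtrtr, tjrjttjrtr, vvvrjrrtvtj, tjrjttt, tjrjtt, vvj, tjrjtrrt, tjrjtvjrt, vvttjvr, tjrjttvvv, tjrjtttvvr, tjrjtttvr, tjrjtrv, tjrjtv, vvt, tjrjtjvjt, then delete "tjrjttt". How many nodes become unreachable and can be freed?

A node on "tjrjttt"'s path can go only if nothing else ends at it or branches off below it.
Every node on "tjrjttt" is still needed (e.g. by "tjrjtttvvr"), so nothing is freed.
Nodes removed: 0

0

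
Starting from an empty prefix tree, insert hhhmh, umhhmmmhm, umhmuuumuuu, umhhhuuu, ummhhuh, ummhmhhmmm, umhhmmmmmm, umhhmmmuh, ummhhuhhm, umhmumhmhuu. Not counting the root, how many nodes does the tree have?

50

Count nodes per top-level branch (shared prefixes stored once):
  'h'-branch (hhhmh): 5 nodes
  'u'-branch (umhhhuuu, umhhmmmhm, umhhmmmmmm, umhhmmmuh, umhmumhmhuu, umhmuuumuuu, ummhhuh, ummhhuhhm, ummhmhhmmm): 45 nodes
Sum: 50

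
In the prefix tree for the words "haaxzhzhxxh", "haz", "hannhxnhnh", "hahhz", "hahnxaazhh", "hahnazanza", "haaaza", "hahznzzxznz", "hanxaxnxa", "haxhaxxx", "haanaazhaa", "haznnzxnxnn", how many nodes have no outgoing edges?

Leaves are exactly the stored words that no other stored word extends.
Those words: "haaaza", "haanaazhaa", "haaxzhzhxxh", "hahhz", "hahnazanza", "hahnxaazhh", "hahznzzxznz", "hannhxnhnh", "hanxaxnxa", "haxhaxxx", "haznnzxnxnn"
Leaf count: 11

11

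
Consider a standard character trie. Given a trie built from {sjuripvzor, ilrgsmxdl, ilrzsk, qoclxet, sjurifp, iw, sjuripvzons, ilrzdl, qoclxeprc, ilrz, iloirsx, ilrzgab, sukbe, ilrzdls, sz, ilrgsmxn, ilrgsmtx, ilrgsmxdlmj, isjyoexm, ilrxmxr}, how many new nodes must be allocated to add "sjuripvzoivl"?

3

"sjuripvzo" is already a path in the trie; the remaining "ivl" must be added.
New nodes needed: |"sjuripvzoivl"| − 9 = 12 − 9 = 3.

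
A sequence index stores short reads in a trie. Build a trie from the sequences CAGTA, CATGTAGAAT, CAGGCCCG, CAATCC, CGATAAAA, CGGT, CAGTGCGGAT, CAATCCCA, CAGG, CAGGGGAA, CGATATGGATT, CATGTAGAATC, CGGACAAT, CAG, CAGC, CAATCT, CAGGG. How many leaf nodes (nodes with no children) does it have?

Leaves are exactly the stored words that no other stored word extends.
Those words: "CAATCCCA", "CAATCT", "CAGC", "CAGGCCCG", "CAGGGGAA", "CAGTA", "CAGTGCGGAT", "CATGTAGAATC", "CGATAAAA", "CGATATGGATT", "CGGACAAT", "CGGT"
Leaf count: 12

12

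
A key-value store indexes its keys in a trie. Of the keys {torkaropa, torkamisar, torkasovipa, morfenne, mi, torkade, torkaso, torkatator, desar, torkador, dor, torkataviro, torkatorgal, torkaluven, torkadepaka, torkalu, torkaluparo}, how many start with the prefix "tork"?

13

Filter for entries beginning with "tork":
Matches: "torkade", "torkadepaka", "torkador", "torkalu", "torkaluparo", "torkaluven", "torkamisar", "torkaropa", "torkaso", "torkasovipa", "torkatator", "torkataviro", "torkatorgal"
Count: 13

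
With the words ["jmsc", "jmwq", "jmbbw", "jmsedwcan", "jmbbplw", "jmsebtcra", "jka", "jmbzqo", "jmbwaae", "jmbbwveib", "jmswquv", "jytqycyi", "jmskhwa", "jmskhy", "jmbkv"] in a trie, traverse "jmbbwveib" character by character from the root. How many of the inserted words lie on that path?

Traverse "jmbbwveib" character by character; count nodes along the way that are marked as word ends.
Prefixes of the query that are stored words: "jmbbw", "jmbbwveib"
Count: 2

2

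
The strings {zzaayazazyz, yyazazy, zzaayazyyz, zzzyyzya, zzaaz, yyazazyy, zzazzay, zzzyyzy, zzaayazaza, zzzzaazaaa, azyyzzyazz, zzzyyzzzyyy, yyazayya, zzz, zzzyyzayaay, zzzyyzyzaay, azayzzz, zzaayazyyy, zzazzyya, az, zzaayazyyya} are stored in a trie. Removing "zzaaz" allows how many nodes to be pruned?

1

Walk "zzaaz" from the leaf back toward the root, removing each node that no remaining word uses.
The suffix "z" (1 node) is used only by "zzaaz"; the node for "zzaa" still has the child "y", so pruning stops there.
Nodes removed: 1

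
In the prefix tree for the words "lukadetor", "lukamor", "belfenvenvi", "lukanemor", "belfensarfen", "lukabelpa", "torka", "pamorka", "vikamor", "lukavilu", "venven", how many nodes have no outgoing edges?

11

Leaves are exactly the stored words that no other stored word extends.
Those words: "belfensarfen", "belfenvenvi", "lukabelpa", "lukadetor", "lukamor", "lukanemor", "lukavilu", "pamorka", "torka", "venven", "vikamor"
Leaf count: 11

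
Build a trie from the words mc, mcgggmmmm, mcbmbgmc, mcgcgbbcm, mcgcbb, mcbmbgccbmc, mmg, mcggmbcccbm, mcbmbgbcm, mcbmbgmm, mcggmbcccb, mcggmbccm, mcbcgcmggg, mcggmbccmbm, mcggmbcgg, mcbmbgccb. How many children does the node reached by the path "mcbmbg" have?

The children of the "mcbmbg" node are the distinct next characters among strings starting with "mcbmbg".
Distinct next characters after "mcbmbg": b, c, m.
That node has 3 child edges.

3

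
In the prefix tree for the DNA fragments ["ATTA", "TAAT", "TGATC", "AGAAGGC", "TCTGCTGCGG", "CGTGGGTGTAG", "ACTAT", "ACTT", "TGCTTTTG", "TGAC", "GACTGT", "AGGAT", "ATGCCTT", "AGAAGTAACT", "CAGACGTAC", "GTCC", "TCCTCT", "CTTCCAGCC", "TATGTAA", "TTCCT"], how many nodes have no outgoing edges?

Leaves are exactly the stored words that no other stored word extends.
Those words: "ACTAT", "ACTT", "AGAAGGC", "AGAAGTAACT", "AGGAT", "ATGCCTT", "ATTA", "CAGACGTAC", "CGTGGGTGTAG", "CTTCCAGCC", "GACTGT", "GTCC", "TAAT", "TATGTAA", "TCCTCT", "TCTGCTGCGG", "TGAC", "TGATC", "TGCTTTTG", "TTCCT"
Leaf count: 20

20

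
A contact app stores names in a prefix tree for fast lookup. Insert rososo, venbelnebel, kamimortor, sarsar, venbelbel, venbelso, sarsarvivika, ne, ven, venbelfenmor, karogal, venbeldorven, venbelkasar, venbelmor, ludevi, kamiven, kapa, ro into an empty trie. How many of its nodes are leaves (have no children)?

15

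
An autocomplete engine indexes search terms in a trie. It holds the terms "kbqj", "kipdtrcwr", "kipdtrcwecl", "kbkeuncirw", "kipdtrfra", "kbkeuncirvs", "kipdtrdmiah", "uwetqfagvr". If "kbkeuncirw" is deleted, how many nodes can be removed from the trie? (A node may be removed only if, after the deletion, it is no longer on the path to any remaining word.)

A node on "kbkeuncirw"'s path can go only if nothing else ends at it or branches off below it.
The suffix "w" (1 node) is used only by "kbkeuncirw"; the node for "kbkeuncir" still has the child "v", so pruning stops there.
Nodes removed: 1

1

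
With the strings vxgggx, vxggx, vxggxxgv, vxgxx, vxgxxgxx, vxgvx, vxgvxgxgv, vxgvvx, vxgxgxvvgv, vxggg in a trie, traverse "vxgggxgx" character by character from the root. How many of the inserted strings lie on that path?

2

Check each prefix of "vxgggxgx" against the stored set — each match is an end-marker on the path.
Prefixes of the query that are stored words: "vxggg", "vxgggx"
Count: 2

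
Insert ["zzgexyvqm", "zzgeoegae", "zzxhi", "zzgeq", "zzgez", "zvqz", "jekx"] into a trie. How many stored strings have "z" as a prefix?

Filter for entries beginning with "z":
Words under "z": zvqz, zzgeoegae, zzgeq, zzgexyvqm, zzgez, zzxhi
Count: 6

6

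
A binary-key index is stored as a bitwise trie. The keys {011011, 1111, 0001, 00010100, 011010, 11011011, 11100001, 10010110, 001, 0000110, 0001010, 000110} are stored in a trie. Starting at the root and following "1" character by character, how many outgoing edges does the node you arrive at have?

Walk "1" from the root, arriving at one node.
Characters that immediately follow "1" among the stored strings: {0, 1}.
That node has 2 child edges.

2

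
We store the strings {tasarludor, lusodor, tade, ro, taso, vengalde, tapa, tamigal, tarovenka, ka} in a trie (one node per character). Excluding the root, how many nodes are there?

Insert word by word; a character creates a node only if that edge doesn't already exist:
  "tasarludor" → 10 new (t, a, s, a, r, l, u, d, o, r)
  "lusodor" → 7 new (l, u, s, o, d, o, r)
  "tade" → prefix "ta" already present; 2 new (d, e)
  "ro" → 2 new (r, o)
  "taso" → prefix "tas" already present; 1 new (o)
  "vengalde" → 8 new (v, e, n, g, a, l, d, e)
  "tapa" → prefix "ta" already present; 2 new (p, a)
  "tamigal" → prefix "ta" already present; 5 new (m, i, g, a, l)
  "tarovenka" → prefix "ta" already present; 7 new (r, o, v, e, n, k, a)
  "ka" → 2 new (k, a)
Total nodes = 10 + 7 + 2 + 2 + 1 + 8 + 2 + 5 + 7 + 2 = 46

46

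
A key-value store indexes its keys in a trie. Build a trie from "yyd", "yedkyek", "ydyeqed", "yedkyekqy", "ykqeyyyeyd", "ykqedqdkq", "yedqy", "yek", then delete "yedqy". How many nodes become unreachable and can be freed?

2

After clearing the end-marker at "yedqy", prune upward until reaching a node still needed by another word.
The suffix "qy" (2 nodes) is used only by "yedqy"; the node for "yed" still has the child "k", so pruning stops there.
Nodes removed: 2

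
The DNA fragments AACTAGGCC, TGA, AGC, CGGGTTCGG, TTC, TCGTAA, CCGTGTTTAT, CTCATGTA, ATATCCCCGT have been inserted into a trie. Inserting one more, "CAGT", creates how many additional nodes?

Walking "CAGT" from the root, the first 1 characters ("C") follow existing edges; "A" is the first miss.
New nodes needed: |"CAGT"| − 1 = 4 − 1 = 3.

3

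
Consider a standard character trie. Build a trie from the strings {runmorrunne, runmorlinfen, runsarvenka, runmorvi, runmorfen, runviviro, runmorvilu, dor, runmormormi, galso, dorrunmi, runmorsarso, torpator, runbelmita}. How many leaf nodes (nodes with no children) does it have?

12

Leaves are exactly the stored words that no other stored word extends.
Those words: "dorrunmi", "galso", "runbelmita", "runmorfen", "runmorlinfen", "runmormormi", "runmorrunne", "runmorsarso", "runmorvilu", "runsarvenka", "runviviro", "torpator"
Leaf count: 12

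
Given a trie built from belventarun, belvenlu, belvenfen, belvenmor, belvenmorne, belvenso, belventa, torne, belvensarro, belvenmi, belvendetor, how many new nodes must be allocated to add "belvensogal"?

The longest prefix of "belvensogal" already in the trie is "belvenso" (length 8).
Each of the 3 remaining characters creates one node.

3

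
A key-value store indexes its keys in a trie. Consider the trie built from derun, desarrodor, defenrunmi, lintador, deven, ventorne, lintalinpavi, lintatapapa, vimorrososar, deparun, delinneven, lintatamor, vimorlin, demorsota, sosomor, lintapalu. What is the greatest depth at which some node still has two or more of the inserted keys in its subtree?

7

The deepest shared node is where two words last agree before diverging.
"lintatamor" and "lintatapapa" agree on "lintata" (7 characters) before diverging; nothing deeper is shared.
Longest shared-prefix length: 7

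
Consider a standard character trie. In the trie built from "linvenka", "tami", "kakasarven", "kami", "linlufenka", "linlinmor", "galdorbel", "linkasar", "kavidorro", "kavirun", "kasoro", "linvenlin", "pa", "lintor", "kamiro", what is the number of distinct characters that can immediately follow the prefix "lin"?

4

The children of the "lin" node are the distinct next characters among strings starting with "lin".
Distinct next characters after "lin": k, l, t, v.
That node has 4 child edges.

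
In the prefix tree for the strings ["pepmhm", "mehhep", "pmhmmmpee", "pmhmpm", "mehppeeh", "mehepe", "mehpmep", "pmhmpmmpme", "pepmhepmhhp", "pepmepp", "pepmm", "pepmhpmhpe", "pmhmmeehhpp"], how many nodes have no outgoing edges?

Leaves are exactly the stored words that no other stored word extends.
Those words: "mehepe", "mehhep", "mehpmep", "mehppeeh", "pepmepp", "pepmhepmhhp", "pepmhm", "pepmhpmhpe", "pepmm", "pmhmmeehhpp", "pmhmmmpee", "pmhmpmmpme"
Leaf count: 12

12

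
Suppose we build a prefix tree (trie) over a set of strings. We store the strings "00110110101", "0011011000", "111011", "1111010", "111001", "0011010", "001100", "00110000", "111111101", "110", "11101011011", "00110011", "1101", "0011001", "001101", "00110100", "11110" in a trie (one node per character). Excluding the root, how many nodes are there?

45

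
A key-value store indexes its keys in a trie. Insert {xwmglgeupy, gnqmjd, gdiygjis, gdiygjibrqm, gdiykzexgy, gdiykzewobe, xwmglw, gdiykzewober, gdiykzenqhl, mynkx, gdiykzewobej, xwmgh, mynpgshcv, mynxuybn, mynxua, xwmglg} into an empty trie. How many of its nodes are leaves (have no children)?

Leaves are exactly the stored words that no other stored word extends.
Those words: "gdiygjibrqm", "gdiygjis", "gdiykzenqhl", "gdiykzewobej", "gdiykzewober", "gdiykzexgy", "gnqmjd", "mynkx", "mynpgshcv", "mynxua", "mynxuybn", "xwmgh", "xwmglgeupy", "xwmglw"
Leaf count: 14

14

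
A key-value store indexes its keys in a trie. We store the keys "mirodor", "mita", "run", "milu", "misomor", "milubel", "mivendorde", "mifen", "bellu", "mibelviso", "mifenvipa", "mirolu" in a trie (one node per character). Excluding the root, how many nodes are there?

51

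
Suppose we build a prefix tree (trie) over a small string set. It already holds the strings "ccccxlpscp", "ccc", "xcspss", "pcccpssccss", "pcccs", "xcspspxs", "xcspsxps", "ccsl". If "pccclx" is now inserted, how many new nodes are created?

Walking "pccclx" from the root, the first 4 characters ("pccc") follow existing edges; "l" is the first miss.
New nodes needed: |"pccclx"| − 4 = 6 − 4 = 2.

2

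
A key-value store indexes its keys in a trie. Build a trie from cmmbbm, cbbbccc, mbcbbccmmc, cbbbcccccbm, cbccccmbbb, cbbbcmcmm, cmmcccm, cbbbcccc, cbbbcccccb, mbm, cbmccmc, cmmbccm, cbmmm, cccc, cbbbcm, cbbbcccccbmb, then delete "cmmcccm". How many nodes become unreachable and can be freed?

4

After clearing the end-marker at "cmmcccm", prune upward until reaching a node still needed by another word.
The suffix "cccm" (4 nodes) is used only by "cmmcccm"; the node for "cmm" still has the child "b", so pruning stops there.
Nodes removed: 4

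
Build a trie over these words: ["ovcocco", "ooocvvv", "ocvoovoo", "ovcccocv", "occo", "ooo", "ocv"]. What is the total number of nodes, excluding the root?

Trace insertions, counting only characters that open a new branch:
  "ovcocco" → 7 new (o, v, c, o, c, c, o)
  "ooocvvv" → prefix "o" already present; 6 new (o, o, c, v, v, v)
  "ocvoovoo" → prefix "o" already present; 7 new (c, v, o, o, v, o, o)
  "ovcccocv" → prefix "ovc" already present; 5 new (c, c, o, c, v)
  "occo" → prefix "oc" already present; 2 new (c, o)
  "ooo" → prefix "ooo" already present; 0 new (none)
  "ocv" → prefix "ocv" already present; 0 new (none)
Total nodes = 7 + 6 + 7 + 5 + 2 + 0 + 0 = 27

27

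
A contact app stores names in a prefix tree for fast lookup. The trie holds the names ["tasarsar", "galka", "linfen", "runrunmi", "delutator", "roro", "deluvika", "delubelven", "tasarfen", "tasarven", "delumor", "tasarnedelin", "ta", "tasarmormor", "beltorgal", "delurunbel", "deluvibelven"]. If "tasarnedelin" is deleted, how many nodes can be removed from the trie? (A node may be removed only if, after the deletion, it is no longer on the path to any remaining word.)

7

A node on "tasarnedelin"'s path can go only if nothing else ends at it or branches off below it.
The suffix "nedelin" (7 nodes) is used only by "tasarnedelin"; the node for "tasar" still has the child "s", so pruning stops there.
Nodes removed: 7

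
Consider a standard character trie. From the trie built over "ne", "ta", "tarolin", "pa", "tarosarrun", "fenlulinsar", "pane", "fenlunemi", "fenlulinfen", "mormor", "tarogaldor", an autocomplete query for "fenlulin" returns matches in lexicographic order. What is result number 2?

Filter for "fenlulin…" and sort: "fenlulinfen", "fenlulinsar"
Position 2: fenlulinsar

fenlulinsar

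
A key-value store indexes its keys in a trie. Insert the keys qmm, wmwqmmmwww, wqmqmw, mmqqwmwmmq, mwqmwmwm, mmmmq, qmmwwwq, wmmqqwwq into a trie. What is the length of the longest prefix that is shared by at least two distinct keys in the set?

Equivalently: take the maximum, over all pairs, of their longest common prefix length.
e.g. "qmm" and "qmmwwwq" share the prefix "qmm" of length 3; no pair shares a longer one.
Longest shared-prefix length: 3

3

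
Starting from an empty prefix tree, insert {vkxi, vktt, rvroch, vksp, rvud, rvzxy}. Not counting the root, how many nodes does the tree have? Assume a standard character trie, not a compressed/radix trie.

Trie structure (* marks end of a word):
(root)
├─ r
│  └─ v
│     ├─ r
│     │  └─ o
│     │     └─ c
│     │        └─ h *
│     ├─ u
│     │  └─ d *
│     └─ z
│        └─ x
│           └─ y *
└─ v
   └─ k
      ├─ s
      │  └─ p *
      ├─ t
      │  └─ t *
      └─ x
         └─ i *
Counting every labelled node above: 19.

19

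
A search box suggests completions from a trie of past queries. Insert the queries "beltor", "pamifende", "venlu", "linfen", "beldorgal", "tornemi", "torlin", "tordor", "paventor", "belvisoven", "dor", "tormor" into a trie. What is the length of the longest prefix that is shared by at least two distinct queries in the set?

3

The deepest shared node is where two words last agree before diverging.
e.g. "beldorgal" and "beltor" share the prefix "bel" of length 3; no pair shares a longer one.
Longest shared-prefix length: 3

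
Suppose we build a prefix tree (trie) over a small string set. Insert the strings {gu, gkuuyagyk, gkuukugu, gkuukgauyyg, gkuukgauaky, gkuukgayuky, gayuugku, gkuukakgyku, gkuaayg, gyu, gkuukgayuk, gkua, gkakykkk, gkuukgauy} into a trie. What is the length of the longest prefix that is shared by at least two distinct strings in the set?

10

Equivalently: take the maximum, over all pairs, of their longest common prefix length.
e.g. "gkuukgayuk" and "gkuukgayuky" share the prefix "gkuukgayuk" of length 10; no pair shares a longer one.
Longest shared-prefix length: 10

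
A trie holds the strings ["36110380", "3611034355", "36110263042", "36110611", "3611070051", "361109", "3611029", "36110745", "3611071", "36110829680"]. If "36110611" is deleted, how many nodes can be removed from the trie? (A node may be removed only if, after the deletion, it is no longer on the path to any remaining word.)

3

After clearing the end-marker at "36110611", prune upward until reaching a node still needed by another word.
The suffix "611" (3 nodes) is used only by "36110611"; the node for "36110" still has the child "3", so pruning stops there.
Nodes removed: 3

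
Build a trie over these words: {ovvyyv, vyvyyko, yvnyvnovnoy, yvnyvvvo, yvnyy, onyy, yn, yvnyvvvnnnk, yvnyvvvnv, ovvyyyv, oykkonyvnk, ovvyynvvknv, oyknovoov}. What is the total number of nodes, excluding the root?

Trace insertions, counting only characters that open a new branch:
  "ovvyyv" → 6 new (o, v, v, y, y, v)
  "vyvyyko" → 7 new (v, y, v, y, y, k, o)
  "yvnyvnovnoy" → 11 new (y, v, n, y, v, n, o, v, n, o, y)
  "yvnyvvvo" → prefix "yvnyv" already present; 3 new (v, v, o)
  "yvnyy" → prefix "yvny" already present; 1 new (y)
  "onyy" → prefix "o" already present; 3 new (n, y, y)
  "yn" → prefix "y" already present; 1 new (n)
  "yvnyvvvnnnk" → prefix "yvnyvvv" already present; 4 new (n, n, n, k)
  "yvnyvvvnv" → prefix "yvnyvvvn" already present; 1 new (v)
  "ovvyyyv" → prefix "ovvyy" already present; 2 new (y, v)
  "oykkonyvnk" → prefix "o" already present; 9 new (y, k, k, o, n, y, v, n, k)
  "ovvyynvvknv" → prefix "ovvyy" already present; 6 new (n, v, v, k, n, v)
  "oyknovoov" → prefix "oyk" already present; 6 new (n, o, v, o, o, v)
Total nodes = 6 + 7 + 11 + 3 + 1 + 3 + 1 + 4 + 1 + 2 + 9 + 6 + 6 = 60

60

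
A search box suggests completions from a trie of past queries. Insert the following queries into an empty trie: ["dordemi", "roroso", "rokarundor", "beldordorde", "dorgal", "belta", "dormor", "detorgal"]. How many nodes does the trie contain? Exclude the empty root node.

Count nodes per top-level branch (shared prefixes stored once):
  'b'-branch (beldordorde, belta): 13 nodes
  'd'-branch (detorgal, dordemi, dorgal, dormor): 20 nodes
  'r'-branch (rokarundor, roroso): 14 nodes
Sum: 47

47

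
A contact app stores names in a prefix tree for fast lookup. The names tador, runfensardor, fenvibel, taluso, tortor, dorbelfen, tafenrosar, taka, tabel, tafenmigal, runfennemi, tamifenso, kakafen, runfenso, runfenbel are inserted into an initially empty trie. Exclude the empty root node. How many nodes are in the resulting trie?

Trace insertions, counting only characters that open a new branch:
  "tador" → 5 new (t, a, d, o, r)
  "runfensardor" → 12 new (r, u, n, f, e, n, s, a, r, d, o, r)
  "fenvibel" → 8 new (f, e, n, v, i, b, e, l)
  "taluso" → prefix "ta" already present; 4 new (l, u, s, o)
  "tortor" → prefix "t" already present; 5 new (o, r, t, o, r)
  "dorbelfen" → 9 new (d, o, r, b, e, l, f, e, n)
  "tafenrosar" → prefix "ta" already present; 8 new (f, e, n, r, o, s, a, r)
  "taka" → prefix "ta" already present; 2 new (k, a)
  "tabel" → prefix "ta" already present; 3 new (b, e, l)
  "tafenmigal" → prefix "tafen" already present; 5 new (m, i, g, a, l)
  "runfennemi" → prefix "runfen" already present; 4 new (n, e, m, i)
  "tamifenso" → prefix "ta" already present; 7 new (m, i, f, e, n, s, o)
  "kakafen" → 7 new (k, a, k, a, f, e, n)
  "runfenso" → prefix "runfens" already present; 1 new (o)
  "runfenbel" → prefix "runfen" already present; 3 new (b, e, l)
Total nodes = 5 + 12 + 8 + 4 + 5 + 9 + 8 + 2 + 3 + 5 + 4 + 7 + 7 + 1 + 3 = 83

83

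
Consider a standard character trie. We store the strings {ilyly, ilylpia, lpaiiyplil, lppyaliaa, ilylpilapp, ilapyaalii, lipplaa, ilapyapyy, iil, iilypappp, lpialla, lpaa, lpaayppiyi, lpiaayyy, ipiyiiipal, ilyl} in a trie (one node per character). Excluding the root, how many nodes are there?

79

Count nodes per top-level branch (shared prefixes stored once):
  'i'-branch (iil, iilypappp, ilapyaalii, ilapyapyy, ilyl, ilylpia, ilylpilapp, ilyly, ipiyiiipal): 40 nodes
  'l'-branch (lipplaa, lpaa, lpaayppiyi, lpaiiyplil, lpiaayyy, lpialla, lppyaliaa): 39 nodes
Sum: 79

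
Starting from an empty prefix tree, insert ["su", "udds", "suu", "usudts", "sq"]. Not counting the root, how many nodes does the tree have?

Count nodes per top-level branch (shared prefixes stored once):
  's'-branch (sq, su, suu): 4 nodes
  'u'-branch (udds, usudts): 9 nodes
Sum: 13

13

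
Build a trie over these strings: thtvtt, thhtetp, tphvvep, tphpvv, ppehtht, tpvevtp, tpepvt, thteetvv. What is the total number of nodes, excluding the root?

Insert word by word; a character creates a node only if that edge doesn't already exist:
  "thtvtt" → 6 new (t, h, t, v, t, t)
  "thhtetp" → prefix "th" already present; 5 new (h, t, e, t, p)
  "tphvvep" → prefix "t" already present; 6 new (p, h, v, v, e, p)
  "tphpvv" → prefix "tph" already present; 3 new (p, v, v)
  "ppehtht" → 7 new (p, p, e, h, t, h, t)
  "tpvevtp" → prefix "tp" already present; 5 new (v, e, v, t, p)
  "tpepvt" → prefix "tp" already present; 4 new (e, p, v, t)
  "thteetvv" → prefix "tht" already present; 5 new (e, e, t, v, v)
Total nodes = 6 + 5 + 6 + 3 + 7 + 5 + 4 + 5 = 41

41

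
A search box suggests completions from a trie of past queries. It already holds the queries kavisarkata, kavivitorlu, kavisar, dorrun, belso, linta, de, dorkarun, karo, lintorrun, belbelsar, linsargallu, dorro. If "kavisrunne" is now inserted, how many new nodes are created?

5

The longest prefix of "kavisrunne" already in the trie is "kavis" (length 5).
So 10 − 5 = 5 new nodes.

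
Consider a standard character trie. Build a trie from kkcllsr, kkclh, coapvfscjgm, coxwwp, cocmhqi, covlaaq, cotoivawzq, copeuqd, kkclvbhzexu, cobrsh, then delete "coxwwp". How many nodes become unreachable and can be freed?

4

After clearing the end-marker at "coxwwp", prune upward until reaching a node still needed by another word.
The suffix "xwwp" (4 nodes) is used only by "coxwwp"; the node for "co" still has the child "a", so pruning stops there.
Nodes removed: 4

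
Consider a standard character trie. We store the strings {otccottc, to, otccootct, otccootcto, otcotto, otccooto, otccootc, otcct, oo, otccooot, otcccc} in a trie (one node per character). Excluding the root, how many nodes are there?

26

For each word, the new-node count is its length minus the longest prefix already in the trie:
  "otccottc" → 8 new (o, t, c, c, o, t, t, c)
  "to" → 2 new (t, o)
  "otccootct" → prefix "otcco" already present; 4 new (o, t, c, t)
  "otccootcto" → prefix "otccootct" already present; 1 new (o)
  "otcotto" → prefix "otc" already present; 4 new (o, t, t, o)
  "otccooto" → prefix "otccoot" already present; 1 new (o)
  "otccootc" → prefix "otccootc" already present; 0 new (none)
  "otcct" → prefix "otcc" already present; 1 new (t)
  "oo" → prefix "o" already present; 1 new (o)
  "otccooot" → prefix "otccoo" already present; 2 new (o, t)
  "otcccc" → prefix "otcc" already present; 2 new (c, c)
Total nodes = 8 + 2 + 4 + 1 + 4 + 1 + 0 + 1 + 1 + 2 + 2 = 26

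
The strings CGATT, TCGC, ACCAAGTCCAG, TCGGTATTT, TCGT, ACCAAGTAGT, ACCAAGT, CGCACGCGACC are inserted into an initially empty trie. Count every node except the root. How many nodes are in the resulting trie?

Trace insertions, counting only characters that open a new branch:
  "CGATT" → 5 new (C, G, A, T, T)
  "TCGC" → 4 new (T, C, G, C)
  "ACCAAGTCCAG" → 11 new (A, C, C, A, A, G, T, C, C, A, G)
  "TCGGTATTT" → prefix "TCG" already present; 6 new (G, T, A, T, T, T)
  "TCGT" → prefix "TCG" already present; 1 new (T)
  "ACCAAGTAGT" → prefix "ACCAAGT" already present; 3 new (A, G, T)
  "ACCAAGT" → prefix "ACCAAGT" already present; 0 new (none)
  "CGCACGCGACC" → prefix "CG" already present; 9 new (C, A, C, G, C, G, A, C, C)
Total nodes = 5 + 4 + 11 + 6 + 1 + 3 + 0 + 9 = 39

39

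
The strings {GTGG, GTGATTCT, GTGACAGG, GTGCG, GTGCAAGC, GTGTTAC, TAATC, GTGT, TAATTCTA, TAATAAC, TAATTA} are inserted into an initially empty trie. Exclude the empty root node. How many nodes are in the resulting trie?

36

Count nodes per top-level branch (shared prefixes stored once):
  'G'-branch (GTGACAGG, GTGATTCT, GTGCAAGC, GTGCG, GTGG, GTGT, GTGTTAC): 23 nodes
  'T'-branch (TAATAAC, TAATC, TAATTA, TAATTCTA): 13 nodes
Sum: 36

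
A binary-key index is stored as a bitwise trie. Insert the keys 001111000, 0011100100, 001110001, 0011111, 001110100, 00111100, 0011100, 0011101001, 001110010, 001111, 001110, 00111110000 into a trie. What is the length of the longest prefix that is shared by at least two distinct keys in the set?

The deepest shared node is where two words last agree before diverging.
"001110010" and "0011100100" agree on "001110010" (9 characters) before diverging; nothing deeper is shared.
Longest shared-prefix length: 9

9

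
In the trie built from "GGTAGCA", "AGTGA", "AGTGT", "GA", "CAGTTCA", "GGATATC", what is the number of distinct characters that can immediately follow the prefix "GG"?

Walk "GG" from the root, arriving at one node.
Characters that immediately follow "GG" among the stored strings: {A, T}.
That node has 2 child edges.

2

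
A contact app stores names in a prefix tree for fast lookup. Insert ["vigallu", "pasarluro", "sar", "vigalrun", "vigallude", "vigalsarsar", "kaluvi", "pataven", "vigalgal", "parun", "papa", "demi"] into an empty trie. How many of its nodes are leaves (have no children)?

11

A leaf is a node with no children — equivalently, the end of a word that is not a proper prefix of any other stored word.
Those words: "demi", "kaluvi", "papa", "parun", "pasarluro", "pataven", "sar", "vigalgal", "vigallude", "vigalrun", "vigalsarsar"
Leaf count: 11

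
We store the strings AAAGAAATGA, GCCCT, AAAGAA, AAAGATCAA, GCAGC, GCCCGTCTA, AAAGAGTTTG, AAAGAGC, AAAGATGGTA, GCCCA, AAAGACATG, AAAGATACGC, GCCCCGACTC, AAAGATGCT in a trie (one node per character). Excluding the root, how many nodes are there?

Count nodes per top-level branch (shared prefixes stored once):
  'A'-branch (AAAGAA, AAAGAAATGA, AAAGACATG, AAAGAGC, AAAGAGTTTG, AAAGATACGC, AAAGATCAA, AAAGATGCT, AAAGATGGTA): 34 nodes
  'G'-branch (GCAGC, GCCCA, GCCCCGACTC, GCCCGTCTA, GCCCT): 20 nodes
Sum: 54

54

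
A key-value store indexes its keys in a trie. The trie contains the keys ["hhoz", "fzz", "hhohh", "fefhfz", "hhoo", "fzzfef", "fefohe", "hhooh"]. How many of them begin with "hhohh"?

1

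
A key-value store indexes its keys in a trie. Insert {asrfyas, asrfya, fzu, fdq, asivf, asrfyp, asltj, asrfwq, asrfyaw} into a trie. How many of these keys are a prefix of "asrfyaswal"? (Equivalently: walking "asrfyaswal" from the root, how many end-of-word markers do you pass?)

2

Walk "asrfyaswal" from the root; an end-of-word marker is hit whenever a stored word is a prefix of "asrfyaswal".
Prefixes of the query that are stored words: "asrfya", "asrfyas"
Count: 2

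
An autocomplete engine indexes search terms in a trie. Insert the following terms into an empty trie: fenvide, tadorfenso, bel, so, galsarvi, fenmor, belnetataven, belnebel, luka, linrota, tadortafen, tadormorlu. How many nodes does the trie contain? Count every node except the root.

Insert word by word; a character creates a node only if that edge doesn't already exist:
  "fenvide" → 7 new (f, e, n, v, i, d, e)
  "tadorfenso" → 10 new (t, a, d, o, r, f, e, n, s, o)
  "bel" → 3 new (b, e, l)
  "so" → 2 new (s, o)
  "galsarvi" → 8 new (g, a, l, s, a, r, v, i)
  "fenmor" → prefix "fen" already present; 3 new (m, o, r)
  "belnetataven" → prefix "bel" already present; 9 new (n, e, t, a, t, a, v, e, n)
  "belnebel" → prefix "belne" already present; 3 new (b, e, l)
  "luka" → 4 new (l, u, k, a)
  "linrota" → prefix "l" already present; 6 new (i, n, r, o, t, a)
  "tadortafen" → prefix "tador" already present; 5 new (t, a, f, e, n)
  "tadormorlu" → prefix "tador" already present; 5 new (m, o, r, l, u)
Total nodes = 7 + 10 + 3 + 2 + 8 + 3 + 9 + 3 + 4 + 6 + 5 + 5 = 65

65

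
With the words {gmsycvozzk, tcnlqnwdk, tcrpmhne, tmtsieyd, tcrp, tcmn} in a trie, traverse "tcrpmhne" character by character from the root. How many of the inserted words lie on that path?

2

Check each prefix of "tcrpmhne" against the stored set — each match is an end-marker on the path.
Prefixes of the query that are stored words: "tcrp", "tcrpmhne"
Count: 2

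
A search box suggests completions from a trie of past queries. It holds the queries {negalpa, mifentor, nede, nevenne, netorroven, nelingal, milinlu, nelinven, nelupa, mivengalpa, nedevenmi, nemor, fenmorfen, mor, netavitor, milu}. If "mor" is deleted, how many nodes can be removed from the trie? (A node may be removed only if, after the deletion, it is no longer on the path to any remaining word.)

A node on "mor"'s path can go only if nothing else ends at it or branches off below it.
The suffix "or" (2 nodes) is used only by "mor"; the node for "m" still has the child "i", so pruning stops there.
Nodes removed: 2

2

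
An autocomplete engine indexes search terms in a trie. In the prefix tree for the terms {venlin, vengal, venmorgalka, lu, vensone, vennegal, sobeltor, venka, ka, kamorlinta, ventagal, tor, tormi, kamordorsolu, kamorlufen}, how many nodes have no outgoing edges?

13

Leaves are exactly the stored words that no other stored word extends.
Those words: "kamordorsolu", "kamorlinta", "kamorlufen", "lu", "sobeltor", "tormi", "vengal", "venka", "venlin", "venmorgalka", "vennegal", "vensone", "ventagal"
Leaf count: 13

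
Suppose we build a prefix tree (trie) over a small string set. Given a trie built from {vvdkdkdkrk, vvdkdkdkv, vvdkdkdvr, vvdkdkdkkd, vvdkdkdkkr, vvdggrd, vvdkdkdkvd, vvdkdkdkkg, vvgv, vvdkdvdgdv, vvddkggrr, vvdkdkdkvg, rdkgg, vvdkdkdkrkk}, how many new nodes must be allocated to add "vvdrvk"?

3

The longest prefix of "vvdrvk" already in the trie is "vvd" (length 3).
Each of the 3 remaining characters creates one node.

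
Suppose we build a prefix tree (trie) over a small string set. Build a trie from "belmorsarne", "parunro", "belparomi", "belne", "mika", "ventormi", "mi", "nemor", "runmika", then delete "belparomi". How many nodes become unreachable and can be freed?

A node on "belparomi"'s path can go only if nothing else ends at it or branches off below it.
The suffix "paromi" (6 nodes) is used only by "belparomi"; the node for "bel" still has the child "m", so pruning stops there.
Nodes removed: 6

6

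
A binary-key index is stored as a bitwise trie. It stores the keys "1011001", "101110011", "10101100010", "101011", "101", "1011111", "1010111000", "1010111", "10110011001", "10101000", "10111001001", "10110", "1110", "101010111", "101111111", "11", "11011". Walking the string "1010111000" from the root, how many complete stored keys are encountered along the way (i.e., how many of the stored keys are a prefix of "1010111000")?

Check each prefix of "1010111000" against the stored set — each match is an end-marker on the path.
Prefixes of the query that are stored words: "101", "101011", "1010111", "1010111000"
Count: 4

4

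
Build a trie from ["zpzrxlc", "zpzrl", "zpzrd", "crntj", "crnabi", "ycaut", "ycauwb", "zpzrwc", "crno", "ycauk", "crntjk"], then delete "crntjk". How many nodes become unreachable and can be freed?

1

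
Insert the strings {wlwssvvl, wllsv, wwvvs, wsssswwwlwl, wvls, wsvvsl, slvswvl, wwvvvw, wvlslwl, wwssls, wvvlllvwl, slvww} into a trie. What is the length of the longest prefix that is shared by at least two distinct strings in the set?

4

The deepest shared node is where two words last agree before diverging.
"wvls" and "wvlslwl" agree on "wvls" (4 characters) before diverging; nothing deeper is shared.
Longest shared-prefix length: 4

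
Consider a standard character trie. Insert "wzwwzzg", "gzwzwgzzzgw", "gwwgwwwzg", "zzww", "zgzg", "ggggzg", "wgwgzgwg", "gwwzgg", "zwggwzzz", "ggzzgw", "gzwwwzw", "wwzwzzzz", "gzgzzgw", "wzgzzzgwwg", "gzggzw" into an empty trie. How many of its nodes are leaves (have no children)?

Leaves are exactly the stored words that no other stored word extends.
Those words: "ggggzg", "ggzzgw", "gwwgwwwzg", "gwwzgg", "gzggzw", "gzgzzgw", "gzwwwzw", "gzwzwgzzzgw", "wgwgzgwg", "wwzwzzzz", "wzgzzzgwwg", "wzwwzzg", "zgzg", "zwggwzzz", "zzww"
Leaf count: 15

15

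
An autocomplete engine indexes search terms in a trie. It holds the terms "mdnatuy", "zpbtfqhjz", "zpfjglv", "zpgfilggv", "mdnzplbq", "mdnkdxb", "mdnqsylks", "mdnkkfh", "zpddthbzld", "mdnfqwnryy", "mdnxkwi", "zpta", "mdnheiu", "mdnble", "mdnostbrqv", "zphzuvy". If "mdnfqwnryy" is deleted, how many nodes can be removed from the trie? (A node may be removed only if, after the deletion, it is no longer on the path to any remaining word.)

Walk "mdnfqwnryy" from the leaf back toward the root, removing each node that no remaining word uses.
The suffix "fqwnryy" (7 nodes) is used only by "mdnfqwnryy"; the node for "mdn" still has the child "a", so pruning stops there.
Nodes removed: 7

7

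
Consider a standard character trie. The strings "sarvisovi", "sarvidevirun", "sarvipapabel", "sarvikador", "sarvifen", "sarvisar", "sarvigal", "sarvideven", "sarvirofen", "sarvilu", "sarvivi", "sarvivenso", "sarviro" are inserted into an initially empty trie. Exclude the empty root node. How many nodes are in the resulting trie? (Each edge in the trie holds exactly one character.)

For each word, the new-node count is its length minus the longest prefix already in the trie:
  "sarvisovi" → 9 new (s, a, r, v, i, s, o, v, i)
  "sarvidevirun" → prefix "sarvi" already present; 7 new (d, e, v, i, r, u, n)
  "sarvipapabel" → prefix "sarvi" already present; 7 new (p, a, p, a, b, e, l)
  "sarvikador" → prefix "sarvi" already present; 5 new (k, a, d, o, r)
  "sarvifen" → prefix "sarvi" already present; 3 new (f, e, n)
  "sarvisar" → prefix "sarvis" already present; 2 new (a, r)
  "sarvigal" → prefix "sarvi" already present; 3 new (g, a, l)
  "sarvideven" → prefix "sarvidev" already present; 2 new (e, n)
  "sarvirofen" → prefix "sarvi" already present; 5 new (r, o, f, e, n)
  "sarvilu" → prefix "sarvi" already present; 2 new (l, u)
  "sarvivi" → prefix "sarvi" already present; 2 new (v, i)
  "sarvivenso" → prefix "sarviv" already present; 4 new (e, n, s, o)
  "sarviro" → prefix "sarviro" already present; 0 new (none)
Total nodes = 9 + 7 + 7 + 5 + 3 + 2 + 3 + 2 + 5 + 2 + 2 + 4 + 0 = 51

51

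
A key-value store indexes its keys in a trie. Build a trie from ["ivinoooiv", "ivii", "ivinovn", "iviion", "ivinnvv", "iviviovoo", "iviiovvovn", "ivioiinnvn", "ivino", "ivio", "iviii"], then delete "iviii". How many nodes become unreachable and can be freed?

A node on "iviii"'s path can go only if nothing else ends at it or branches off below it.
The suffix "i" (1 node) is used only by "iviii"; the node for "ivii" still has the child "o", so pruning stops there.
Nodes removed: 1

1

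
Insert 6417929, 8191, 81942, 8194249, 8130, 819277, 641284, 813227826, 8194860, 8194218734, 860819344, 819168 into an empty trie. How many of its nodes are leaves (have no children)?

10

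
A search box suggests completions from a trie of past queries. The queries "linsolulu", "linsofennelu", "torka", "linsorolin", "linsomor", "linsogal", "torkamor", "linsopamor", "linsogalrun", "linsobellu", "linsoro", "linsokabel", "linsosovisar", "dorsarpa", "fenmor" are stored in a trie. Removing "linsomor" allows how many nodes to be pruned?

3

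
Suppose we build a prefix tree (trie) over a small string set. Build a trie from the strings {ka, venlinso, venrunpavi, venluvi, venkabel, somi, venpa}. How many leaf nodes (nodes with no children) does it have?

7

A leaf is a node with no children — equivalently, the end of a word that is not a proper prefix of any other stored word.
Those words: "ka", "somi", "venkabel", "venlinso", "venluvi", "venpa", "venrunpavi"
Leaf count: 7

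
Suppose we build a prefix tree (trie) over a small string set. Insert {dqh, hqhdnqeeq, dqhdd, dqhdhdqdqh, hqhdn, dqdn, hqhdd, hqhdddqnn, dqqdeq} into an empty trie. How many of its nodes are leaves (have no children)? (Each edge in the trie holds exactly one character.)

Leaves are exactly the stored words that no other stored word extends.
Those words: "dqdn", "dqhdd", "dqhdhdqdqh", "dqqdeq", "hqhdddqnn", "hqhdnqeeq"
Leaf count: 6

6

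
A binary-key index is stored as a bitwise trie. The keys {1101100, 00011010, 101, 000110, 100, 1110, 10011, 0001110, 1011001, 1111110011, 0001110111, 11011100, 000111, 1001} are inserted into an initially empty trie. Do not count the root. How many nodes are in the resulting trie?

41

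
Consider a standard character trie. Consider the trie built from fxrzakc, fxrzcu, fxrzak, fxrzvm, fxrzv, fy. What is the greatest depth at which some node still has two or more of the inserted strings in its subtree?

6

The deepest shared node is where two words last agree before diverging.
"fxrzak" and "fxrzakc" agree on "fxrzak" (6 characters) before diverging; nothing deeper is shared.
Longest shared-prefix length: 6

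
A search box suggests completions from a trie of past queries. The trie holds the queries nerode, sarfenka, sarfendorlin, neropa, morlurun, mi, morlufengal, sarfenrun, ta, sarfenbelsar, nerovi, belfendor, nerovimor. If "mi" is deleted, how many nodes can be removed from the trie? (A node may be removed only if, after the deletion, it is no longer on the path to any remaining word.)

After clearing the end-marker at "mi", prune upward until reaching a node still needed by another word.
The suffix "i" (1 node) is used only by "mi"; the node for "m" still has the child "o", so pruning stops there.
Nodes removed: 1

1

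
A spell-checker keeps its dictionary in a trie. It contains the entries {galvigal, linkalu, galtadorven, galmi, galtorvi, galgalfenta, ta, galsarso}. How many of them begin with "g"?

6

Traverse to the node for "g", then collect every word in that subtree.
Matches: "galgalfenta", "galmi", "galsarso", "galtadorven", "galtorvi", "galvigal"
Count: 6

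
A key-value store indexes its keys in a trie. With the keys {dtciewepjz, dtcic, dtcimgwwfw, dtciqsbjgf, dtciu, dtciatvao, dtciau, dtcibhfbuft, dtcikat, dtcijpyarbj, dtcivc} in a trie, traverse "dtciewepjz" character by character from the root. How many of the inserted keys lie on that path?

Traverse "dtciewepjz" character by character; count nodes along the way that are marked as word ends.
Prefixes of the query that are stored words: "dtciewepjz"
Count: 1

1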